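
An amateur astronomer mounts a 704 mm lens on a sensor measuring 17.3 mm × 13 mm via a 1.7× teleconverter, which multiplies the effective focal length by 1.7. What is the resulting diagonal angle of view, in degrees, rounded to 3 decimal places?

Effective focal length f = 704 × 1.7 = 1196.8 mm.
Sensor diagonal = √(17.3² + 13²) = √468.2900 ≈ 21.6400 mm.
α = 2·arctan(21.640 / (2 × 1196.8)) = 2·arctan(0.00904) ≈ 1.0360°.

1.036°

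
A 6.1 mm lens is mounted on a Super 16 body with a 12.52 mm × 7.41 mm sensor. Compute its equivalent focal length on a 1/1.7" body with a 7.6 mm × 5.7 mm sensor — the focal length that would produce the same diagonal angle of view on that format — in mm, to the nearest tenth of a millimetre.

Sensor diagonal = √(12.52² + 7.41²) = √211.6585 ≈ 14.5485 mm.
Sensor diagonal = √(7.6² + 5.7²) = √90.2500 ≈ 9.5000 mm.
Equal angle of view means equal diagonal/f ratio, so f₂ = f₁ · (diagonal₂/diagonal₁) = 6.1 × 9.5000/14.5485.
f₂ = 6.1 × 0.65299 ≈ 3.983 mm.

4.0 mm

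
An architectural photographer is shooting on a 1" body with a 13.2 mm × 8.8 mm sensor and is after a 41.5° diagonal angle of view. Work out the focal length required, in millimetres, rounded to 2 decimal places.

20.94 mm

Sensor diagonal = √(13.2² + 8.8²) = √251.6800 ≈ 15.8644 mm.
From α = 2·arctan(d/2f) we get f = d / (2·tan(α/2)).
With d = 15.8644 mm and α/2 = 20.75°, tan(α/2) ≈ 0.37887, so f ≈ 15.8644 / 0.75773 ≈ 20.9367 mm.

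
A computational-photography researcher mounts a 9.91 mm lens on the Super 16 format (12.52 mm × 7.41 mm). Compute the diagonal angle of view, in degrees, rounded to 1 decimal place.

72.6°

Sensor diagonal = √(12.52² + 7.41²) = √211.6585 ≈ 14.5485 mm.
Angle of view α = 2·arctan(d/2f) with d = 14.5485 mm and f = 9.91 mm.
d/2f = 0.73403; arctan(0.73403) ≈ 36.2798°, so α ≈ 72.5596°.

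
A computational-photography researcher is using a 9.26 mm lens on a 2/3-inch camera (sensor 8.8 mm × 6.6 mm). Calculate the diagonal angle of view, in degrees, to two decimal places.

61.42°

Sensor diagonal = √(8.8² + 6.6²) = √121.0000 ≈ 11.0000 mm.
Angle of view α = 2·arctan(d/2f) with d = 11.0000 mm and f = 9.26 mm.
d/2f = 0.59395; arctan(0.59395) ≈ 30.7083°, so α ≈ 61.4166°.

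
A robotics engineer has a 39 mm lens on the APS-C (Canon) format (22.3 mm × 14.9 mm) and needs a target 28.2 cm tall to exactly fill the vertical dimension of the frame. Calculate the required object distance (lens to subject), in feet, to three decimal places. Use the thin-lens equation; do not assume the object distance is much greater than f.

2.550 ft

W: 28.2 cm = 282 mm.
Magnification m = h/W = dᵢ/dₒ; combined with 1/f = 1/dₒ + 1/dᵢ this gives dₒ = f·(1 + W/h).
dₒ = 39 mm × (1 + 282/14.9) = 39 × 19.9262 ≈ 777.121 mm = 777.121/304.8 ft = 2.54961 ft.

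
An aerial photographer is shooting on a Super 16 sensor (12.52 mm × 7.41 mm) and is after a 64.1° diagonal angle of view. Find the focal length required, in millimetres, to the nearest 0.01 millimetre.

Sensor diagonal = √(12.52² + 7.41²) = √211.6585 ≈ 14.5485 mm.
From α = 2·arctan(d/2f) we get f = d / (2·tan(α/2)).
With d = 14.5485 mm and α/2 = 32.05°, tan(α/2) ≈ 0.62608, so f ≈ 14.5485 / 1.25217 ≈ 11.6186 mm.

11.62 mm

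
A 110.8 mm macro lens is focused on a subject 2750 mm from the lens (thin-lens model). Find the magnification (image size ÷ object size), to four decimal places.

Thin lens: 1/f = 1/dₒ + 1/dᵢ → 1/dᵢ = 1/110.8 − 1/2750 = 0.0086616 mm⁻¹, so dᵢ ≈ 115.4517 mm.
Magnification m = dᵢ/dₒ = 115.4517/2750 ≈ 0.04198.

0.0420×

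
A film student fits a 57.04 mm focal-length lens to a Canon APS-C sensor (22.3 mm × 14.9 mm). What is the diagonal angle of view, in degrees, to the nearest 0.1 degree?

Sensor diagonal = √(22.3² + 14.9²) = √719.3000 ≈ 26.8198 mm.
Angle of view α = 2·arctan(d/2f) with d = 26.8198 mm and f = 57.04 mm.
d/2f = 0.23510; arctan(0.23510) ≈ 13.2298°, so α ≈ 26.4595°.

26.5°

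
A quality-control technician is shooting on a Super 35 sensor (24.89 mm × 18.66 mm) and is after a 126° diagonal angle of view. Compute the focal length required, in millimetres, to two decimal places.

7.93 mm

Sensor diagonal = √(24.89² + 18.66²) = √967.7077 ≈ 31.1080 mm.
From α = 2·arctan(d/2f) we get f = d / (2·tan(α/2)).
With d = 31.1080 mm and α/2 = 63°, tan(α/2) ≈ 1.96261, so f ≈ 31.1080 / 3.92522 ≈ 7.9252 mm.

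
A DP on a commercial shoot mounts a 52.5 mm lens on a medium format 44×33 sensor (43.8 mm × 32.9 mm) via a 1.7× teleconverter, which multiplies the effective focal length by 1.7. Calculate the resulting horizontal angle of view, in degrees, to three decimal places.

Effective focal length f = 52.5 × 1.7 = 89.25 mm.
α = 2·arctan(43.8 / (2 × 89.25)) = 2·arctan(0.24538) ≈ 27.5735°.

27.573°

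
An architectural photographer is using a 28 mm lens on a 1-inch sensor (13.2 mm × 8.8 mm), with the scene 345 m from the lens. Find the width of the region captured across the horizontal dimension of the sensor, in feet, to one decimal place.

533.6 ft

dₒ: 345 m = 345000 mm.
Similar triangles through the lens centre give W/dₒ = w/dᵢ; with 1/f = 1/dₒ + 1/dᵢ this gives W = w·(dₒ − f)/f.
W = 13.2 mm × (345000 − 28) / 28 = 13.2 × 12320.4286 ≈ 162629.657 mm = 162629.657/304.8 ft = 533.562 ft.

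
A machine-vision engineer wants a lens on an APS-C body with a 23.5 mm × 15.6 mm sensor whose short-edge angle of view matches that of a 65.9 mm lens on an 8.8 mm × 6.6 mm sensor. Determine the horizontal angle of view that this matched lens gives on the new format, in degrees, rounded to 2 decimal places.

8.63°

Equal short-edge AOV ⇒ f₂ = f₁ · 15.6/6.6 = 65.9 × 2.36364 ≈ 155.7636 mm.
Horizontal AOV on the new format = 2·arctan(23.5 / (2 × 155.7636)) = 2·arctan(0.07543) ≈ 8.6279°.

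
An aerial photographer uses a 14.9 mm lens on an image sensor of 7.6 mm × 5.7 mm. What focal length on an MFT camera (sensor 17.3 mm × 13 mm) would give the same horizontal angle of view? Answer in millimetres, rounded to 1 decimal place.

Equal angle of view means equal width/f ratio, so f₂ = f₁ · (width₂/width₁) = 14.9 × 17.3/7.6.
f₂ = 14.9 × 2.27632 ≈ 33.917 mm.

33.9 mm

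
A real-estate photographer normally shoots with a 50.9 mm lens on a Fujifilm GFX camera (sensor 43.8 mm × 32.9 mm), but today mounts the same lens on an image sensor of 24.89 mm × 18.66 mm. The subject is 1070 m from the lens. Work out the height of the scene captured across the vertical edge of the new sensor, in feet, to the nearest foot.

The focal length stays 50.9 mm; the relevant sensor dimension is now h = 18.66 mm. Object distance dₒ = 1070 m = 1.07e+06 mm.
Thin-lens field height W = h·(dₒ − f)/f = 18.66 × (1.07e+06 − 50.9)/50.9 ≈ 392244.601 mm = 392244.601/304.8 ft = 1286.89 ft.

1287 ft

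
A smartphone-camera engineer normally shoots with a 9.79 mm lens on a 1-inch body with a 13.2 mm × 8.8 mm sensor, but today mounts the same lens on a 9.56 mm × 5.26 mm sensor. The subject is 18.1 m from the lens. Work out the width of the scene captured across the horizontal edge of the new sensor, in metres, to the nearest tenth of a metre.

The focal length stays 9.79 mm; the relevant sensor dimension is now w = 9.56 mm. Object distance dₒ = 18.1 m = 18100 mm.
Thin-lens field width W = w·(dₒ − f)/f = 9.56 × (18100 − 9.79)/9.79 ≈ 17665.210 mm = 17.6652 m.

17.7 m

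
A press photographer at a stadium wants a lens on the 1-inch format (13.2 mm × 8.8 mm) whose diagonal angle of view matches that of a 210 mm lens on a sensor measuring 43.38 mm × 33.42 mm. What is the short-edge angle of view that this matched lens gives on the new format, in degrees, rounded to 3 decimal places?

Sensor diagonal = √(43.38² + 33.42²) = √2998.7208 ≈ 54.7606 mm.
Sensor diagonal = √(13.2² + 8.8²) = √251.6800 ≈ 15.8644 mm.
Equal diagonal AOV ⇒ f₂ = f₁ · 15.8644/54.7606 = 210 × 0.28971 ≈ 60.8381 mm.
Short-edge AOV on the new format = 2·arctan(8.8 / (2 × 60.8381)) = 2·arctan(0.07232) ≈ 8.2732°.

8.273°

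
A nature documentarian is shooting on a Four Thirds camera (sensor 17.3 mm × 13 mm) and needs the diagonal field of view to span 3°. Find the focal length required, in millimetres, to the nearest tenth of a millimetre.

Sensor diagonal = √(17.3² + 13²) = √468.2900 ≈ 21.6400 mm.
From α = 2·arctan(d/2f) we get f = d / (2·tan(α/2)).
With d = 21.6400 mm and α/2 = 1.5°, tan(α/2) ≈ 0.02619, so f ≈ 21.6400 / 0.05237 ≈ 413.1993 mm.

413.2 mm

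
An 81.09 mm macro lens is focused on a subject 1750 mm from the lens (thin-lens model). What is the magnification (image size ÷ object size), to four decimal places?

0.0486×

Thin lens: 1/f = 1/dₒ + 1/dᵢ → 1/dᵢ = 1/81.09 − 1/1750 = 0.0117605 mm⁻¹, so dᵢ ≈ 85.0300 mm.
Magnification m = dᵢ/dₒ = 85.0300/1750 ≈ 0.04859.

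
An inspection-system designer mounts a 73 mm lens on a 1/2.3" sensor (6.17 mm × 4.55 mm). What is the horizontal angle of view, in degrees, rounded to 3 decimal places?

Angle of view α = 2·arctan(w/2f) with w = 6.17 mm and f = 73 mm.
w/2f = 0.04226; arctan(0.04226) ≈ 2.4199°, so α ≈ 4.8398°.

4.840°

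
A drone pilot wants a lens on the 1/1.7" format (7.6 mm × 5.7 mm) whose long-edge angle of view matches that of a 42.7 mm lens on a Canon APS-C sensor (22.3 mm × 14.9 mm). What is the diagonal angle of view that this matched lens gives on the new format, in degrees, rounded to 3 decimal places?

Equal long-edge AOV ⇒ f₂ = f₁ · 7.6/22.3 = 42.7 × 0.34081 ≈ 14.5525 mm.
Sensor diagonal = √(7.6² + 5.7²) = √90.2500 ≈ 9.5000 mm.
Diagonal AOV on the new format = 2·arctan(9.5000 / (2 × 14.5525)) = 2·arctan(0.32641) ≈ 36.1539°.

36.154°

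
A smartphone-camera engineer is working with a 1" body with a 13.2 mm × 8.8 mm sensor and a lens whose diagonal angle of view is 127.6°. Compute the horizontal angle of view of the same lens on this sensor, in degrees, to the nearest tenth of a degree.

Sensor diagonal = √(13.2² + 8.8²) = √251.6800 ≈ 15.8644 mm.
From the diagonal AOV: f = 15.8644 / (2·tan(63.8°)) = 15.8644 / 4.06454 ≈ 3.9031 mm.
Horizontal AOV = 2·arctan(13.2 / (2 × 3.9031)) = 2·arctan(1.69095) ≈ 118.8012°.

118.8°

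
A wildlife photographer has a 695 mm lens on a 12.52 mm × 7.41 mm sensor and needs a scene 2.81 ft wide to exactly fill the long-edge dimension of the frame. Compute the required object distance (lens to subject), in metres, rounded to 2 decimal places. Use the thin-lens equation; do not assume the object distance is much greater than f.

48.24 m

W: 2.81 ft × 304.8 mm/ft = 856.49 mm.
Magnification m = w/W = dᵢ/dₒ; combined with 1/f = 1/dₒ + 1/dᵢ this gives dₒ = f·(1 + W/w).
dₒ = 695 mm × (1 + 856.488/12.52) = 695 × 69.4096 ≈ 48239.660 mm = 48.2397 m.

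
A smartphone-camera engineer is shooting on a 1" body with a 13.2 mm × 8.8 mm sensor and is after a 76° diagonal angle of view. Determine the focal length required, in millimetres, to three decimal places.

10.153 mm

Sensor diagonal = √(13.2² + 8.8²) = √251.6800 ≈ 15.8644 mm.
From α = 2·arctan(d/2f) we get f = d / (2·tan(α/2)).
With d = 15.8644 mm and α/2 = 38°, tan(α/2) ≈ 0.78129, so f ≈ 15.8644 / 1.56257 ≈ 10.1528 mm.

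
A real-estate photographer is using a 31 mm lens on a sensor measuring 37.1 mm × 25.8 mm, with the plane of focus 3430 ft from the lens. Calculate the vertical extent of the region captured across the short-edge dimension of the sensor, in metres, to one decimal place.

870.1 m

dₒ: 3430 ft × 304.8 mm/ft = 1045463.97 mm.
Similar triangles through the lens centre give W/dₒ = h/dᵢ; with 1/f = 1/dₒ + 1/dᵢ this gives W = h·(dₒ − f)/f.
W = 25.8 mm × (1.04546e+06 − 31) / 31 = 25.8 × 33723.6441 ≈ 870070.017 mm = 870.07 m.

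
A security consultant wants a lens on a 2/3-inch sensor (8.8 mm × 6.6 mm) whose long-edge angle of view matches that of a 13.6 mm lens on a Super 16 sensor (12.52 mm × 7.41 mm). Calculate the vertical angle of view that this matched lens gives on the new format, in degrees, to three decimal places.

Equal long-edge AOV ⇒ f₂ = f₁ · 8.8/12.52 = 13.6 × 0.70288 ≈ 9.5591 mm.
Vertical AOV on the new format = 2·arctan(6.6 / (2 × 9.5591)) = 2·arctan(0.34522) ≈ 38.0915°.

38.091°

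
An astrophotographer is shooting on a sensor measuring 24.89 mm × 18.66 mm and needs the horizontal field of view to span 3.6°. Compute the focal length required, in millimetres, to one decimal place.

396.0 mm

From α = 2·arctan(w/2f) we get f = w / (2·tan(α/2)).
With w = 24.89 mm and α/2 = 1.8°, tan(α/2) ≈ 0.03143, so f ≈ 24.89 / 0.06285 ≈ 396.0063 mm.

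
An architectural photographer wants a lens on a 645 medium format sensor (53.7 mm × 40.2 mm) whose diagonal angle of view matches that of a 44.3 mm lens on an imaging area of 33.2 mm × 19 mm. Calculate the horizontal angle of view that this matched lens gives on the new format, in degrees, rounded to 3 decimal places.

38.133°

Sensor diagonal = √(33.2² + 19²) = √1463.2400 ≈ 38.2523 mm.
Sensor diagonal = √(53.7² + 40.2²) = √4499.7300 ≈ 67.0800 mm.
Equal diagonal AOV ⇒ f₂ = f₁ · 67.0800/38.2523 = 44.3 × 1.75362 ≈ 77.6854 mm.
Horizontal AOV on the new format = 2·arctan(53.7 / (2 × 77.6854)) = 2·arctan(0.34562) ≈ 38.1329°.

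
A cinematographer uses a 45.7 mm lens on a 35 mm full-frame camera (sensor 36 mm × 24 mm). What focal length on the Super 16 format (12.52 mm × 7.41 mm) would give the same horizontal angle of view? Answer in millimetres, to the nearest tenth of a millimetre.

Equal angle of view means equal width/f ratio, so f₂ = f₁ · (width₂/width₁) = 45.7 × 12.52/36.
f₂ = 45.7 × 0.34778 ≈ 15.893 mm.

15.9 mm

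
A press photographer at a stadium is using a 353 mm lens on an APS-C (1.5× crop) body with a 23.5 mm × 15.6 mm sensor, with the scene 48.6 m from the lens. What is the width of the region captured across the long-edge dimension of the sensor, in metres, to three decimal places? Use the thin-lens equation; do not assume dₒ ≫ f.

dₒ: 48.6 m = 48600 mm.
Similar triangles through the lens centre give W/dₒ = w/dᵢ; with 1/f = 1/dₒ + 1/dᵢ this gives W = w·(dₒ − f)/f.
W = 23.5 mm × (48600 − 353) / 353 = 23.5 × 136.6771 ≈ 3211.911 mm = 3.21191 m.

3.212 m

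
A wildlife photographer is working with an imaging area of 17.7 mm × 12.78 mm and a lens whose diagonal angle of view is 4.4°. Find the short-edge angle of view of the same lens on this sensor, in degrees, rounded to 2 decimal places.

2.58°

Sensor diagonal = √(17.7² + 12.78²) = √476.6184 ≈ 21.8316 mm.
From the diagonal AOV: f = 21.8316 / (2·tan(2.2°)) = 21.8316 / 0.07683 ≈ 284.1462 mm.
Short-edge AOV = 2·arctan(12.78 / (2 × 284.1462)) = 2·arctan(0.02249) ≈ 2.5765°.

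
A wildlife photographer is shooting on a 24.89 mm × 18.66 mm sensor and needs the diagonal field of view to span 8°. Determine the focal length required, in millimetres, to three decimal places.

Sensor diagonal = √(24.89² + 18.66²) = √967.7077 ≈ 31.1080 mm.
From α = 2·arctan(d/2f) we get f = d / (2·tan(α/2)).
With d = 31.1080 mm and α/2 = 4°, tan(α/2) ≈ 0.06993, so f ≈ 31.1080 / 0.13985 ≈ 222.4326 mm.

222.433 mm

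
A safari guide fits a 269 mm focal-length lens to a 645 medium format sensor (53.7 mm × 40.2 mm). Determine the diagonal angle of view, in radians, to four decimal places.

0.2481 rad

Sensor diagonal = √(53.7² + 40.2²) = √4499.7300 ≈ 67.0800 mm.
Angle of view α = 2·arctan(d/2f) with d = 67.0800 mm and f = 269 mm.
d/2f = 0.12468; arctan(0.12468) ≈ 0.1240 rad, so α ≈ 0.2481 rad.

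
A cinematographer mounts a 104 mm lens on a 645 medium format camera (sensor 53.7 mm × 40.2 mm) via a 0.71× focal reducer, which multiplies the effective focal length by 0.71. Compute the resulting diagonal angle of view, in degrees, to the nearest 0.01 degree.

Effective focal length f = 104 × 0.71 = 73.84 mm.
Sensor diagonal = √(53.7² + 40.2²) = √4499.7300 ≈ 67.0800 mm.
α = 2·arctan(67.080 / (2 × 73.84)) = 2·arctan(0.45423) ≈ 48.8575°.

48.86°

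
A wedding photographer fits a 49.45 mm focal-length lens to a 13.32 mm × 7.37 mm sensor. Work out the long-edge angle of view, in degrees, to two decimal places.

15.34°

Angle of view α = 2·arctan(w/2f) with w = 13.32 mm and f = 49.45 mm.
w/2f = 0.13468; arctan(0.13468) ≈ 7.6705°, so α ≈ 15.3410°.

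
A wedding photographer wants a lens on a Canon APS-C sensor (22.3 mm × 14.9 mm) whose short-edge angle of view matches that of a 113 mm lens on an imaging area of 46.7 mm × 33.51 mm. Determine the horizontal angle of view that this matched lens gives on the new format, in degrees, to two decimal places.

Equal short-edge AOV ⇒ f₂ = f₁ · 14.9/33.51 = 113 × 0.44464 ≈ 50.2447 mm.
Horizontal AOV on the new format = 2·arctan(22.3 / (2 × 50.2447)) = 2·arctan(0.22191) ≈ 25.0239°.

25.02°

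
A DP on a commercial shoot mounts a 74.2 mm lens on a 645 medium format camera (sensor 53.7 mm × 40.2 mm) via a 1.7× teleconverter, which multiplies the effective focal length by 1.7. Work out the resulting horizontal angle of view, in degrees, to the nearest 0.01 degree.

24.03°

Effective focal length f = 74.2 × 1.7 = 126.14 mm.
α = 2·arctan(53.7 / (2 × 126.14)) = 2·arctan(0.21286) ≈ 24.0331°.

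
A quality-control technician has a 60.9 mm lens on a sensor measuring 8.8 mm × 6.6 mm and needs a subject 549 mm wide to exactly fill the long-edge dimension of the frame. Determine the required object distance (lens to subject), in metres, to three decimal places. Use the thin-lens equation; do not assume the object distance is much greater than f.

Magnification m = w/W = dᵢ/dₒ; combined with 1/f = 1/dₒ + 1/dᵢ this gives dₒ = f·(1 + W/w).
dₒ = 60.9 mm × (1 + 549/8.8) = 60.9 × 63.3864 ≈ 3860.230 mm = 3.86023 m.

3.860 m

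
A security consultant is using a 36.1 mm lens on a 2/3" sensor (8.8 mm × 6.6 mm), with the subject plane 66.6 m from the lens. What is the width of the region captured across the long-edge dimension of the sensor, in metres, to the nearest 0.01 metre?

16.23 m

dₒ: 66.6 m = 66600 mm.
Similar triangles through the lens centre give W/dₒ = w/dᵢ; with 1/f = 1/dₒ + 1/dᵢ this gives W = w·(dₒ − f)/f.
W = 8.8 mm × (66600 − 36.1) / 36.1 = 8.8 × 1843.8753 ≈ 16226.103 mm = 16.2261 m.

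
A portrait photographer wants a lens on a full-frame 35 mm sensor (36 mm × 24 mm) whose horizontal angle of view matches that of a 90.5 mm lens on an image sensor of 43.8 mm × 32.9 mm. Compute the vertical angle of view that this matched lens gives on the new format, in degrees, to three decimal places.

Equal horizontal AOV ⇒ f₂ = f₁ · 36/43.8 = 90.5 × 0.82192 ≈ 74.3836 mm.
Vertical AOV on the new format = 2·arctan(24 / (2 × 74.3836)) = 2·arctan(0.16133) ≈ 18.3287°.

18.329°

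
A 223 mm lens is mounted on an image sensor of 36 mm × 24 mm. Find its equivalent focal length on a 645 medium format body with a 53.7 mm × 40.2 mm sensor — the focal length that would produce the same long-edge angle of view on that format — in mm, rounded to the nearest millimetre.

333 mm

Equal angle of view means equal width/f ratio, so f₂ = f₁ · (width₂/width₁) = 223 × 53.7/36.
f₂ = 223 × 1.49167 ≈ 332.642 mm.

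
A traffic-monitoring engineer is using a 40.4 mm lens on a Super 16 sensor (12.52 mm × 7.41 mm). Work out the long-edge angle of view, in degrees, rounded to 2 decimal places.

Angle of view α = 2·arctan(w/2f) with w = 12.52 mm and f = 40.4 mm.
w/2f = 0.15495; arctan(0.15495) ≈ 8.8080°, so α ≈ 17.6159°.

17.62°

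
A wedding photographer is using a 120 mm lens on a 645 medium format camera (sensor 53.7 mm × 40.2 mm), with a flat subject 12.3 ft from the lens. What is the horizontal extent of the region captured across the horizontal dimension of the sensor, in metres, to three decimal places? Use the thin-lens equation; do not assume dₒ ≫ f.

1.624 m

dₒ: 12.3 ft × 304.8 mm/ft = 3749.04 mm.
Similar triangles through the lens centre give W/dₒ = w/dᵢ; with 1/f = 1/dₒ + 1/dᵢ this gives W = w·(dₒ − f)/f.
W = 53.7 mm × (3749.04 − 120) / 120 = 53.7 × 30.2420 ≈ 1623.995 mm = 1.624 m.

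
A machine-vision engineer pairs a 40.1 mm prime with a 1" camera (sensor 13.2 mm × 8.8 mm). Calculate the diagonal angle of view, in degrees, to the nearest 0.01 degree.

22.38°

Sensor diagonal = √(13.2² + 8.8²) = √251.6800 ≈ 15.8644 mm.
Angle of view α = 2·arctan(d/2f) with d = 15.8644 mm and f = 40.1 mm.
d/2f = 0.19781; arctan(0.19781) ≈ 11.1893°, so α ≈ 22.3785°.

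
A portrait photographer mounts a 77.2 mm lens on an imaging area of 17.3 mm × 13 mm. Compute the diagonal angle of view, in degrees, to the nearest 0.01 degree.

15.96°

Sensor diagonal = √(17.3² + 13²) = √468.2900 ≈ 21.6400 mm.
Angle of view α = 2·arctan(d/2f) with d = 21.6400 mm and f = 77.2 mm.
d/2f = 0.14016; arctan(0.14016) ≈ 7.9783°, so α ≈ 15.9567°.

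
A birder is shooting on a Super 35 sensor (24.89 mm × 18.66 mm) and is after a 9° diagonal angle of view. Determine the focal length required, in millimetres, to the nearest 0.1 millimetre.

197.6 mm

Sensor diagonal = √(24.89² + 18.66²) = √967.7077 ≈ 31.1080 mm.
From α = 2·arctan(d/2f) we get f = d / (2·tan(α/2)).
With d = 31.1080 mm and α/2 = 4.5°, tan(α/2) ≈ 0.07870, so f ≈ 31.1080 / 0.15740 ≈ 197.6323 mm.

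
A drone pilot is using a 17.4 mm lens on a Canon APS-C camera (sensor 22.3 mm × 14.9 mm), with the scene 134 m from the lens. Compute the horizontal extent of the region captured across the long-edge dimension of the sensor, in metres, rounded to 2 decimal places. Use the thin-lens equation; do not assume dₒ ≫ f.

171.71 m

dₒ: 134 m = 134000 mm.
Similar triangles through the lens centre give W/dₒ = w/dᵢ; with 1/f = 1/dₒ + 1/dᵢ this gives W = w·(dₒ − f)/f.
W = 22.3 mm × (134000 − 17.4) / 17.4 = 22.3 × 7700.1494 ≈ 171713.332 mm = 171.713 m.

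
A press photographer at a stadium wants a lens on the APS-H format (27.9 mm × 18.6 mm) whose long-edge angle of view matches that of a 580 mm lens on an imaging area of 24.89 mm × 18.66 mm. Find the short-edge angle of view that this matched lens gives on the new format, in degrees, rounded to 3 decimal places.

1.639°

Equal long-edge AOV ⇒ f₂ = f₁ · 27.9/24.89 = 580 × 1.12093 ≈ 650.1406 mm.
Short-edge AOV on the new format = 2·arctan(18.6 / (2 × 650.1406)) = 2·arctan(0.01430) ≈ 1.6391°.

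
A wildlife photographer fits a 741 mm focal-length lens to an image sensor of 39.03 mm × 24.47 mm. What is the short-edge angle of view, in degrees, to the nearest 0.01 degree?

Angle of view α = 2·arctan(h/2f) with h = 24.47 mm and f = 741 mm.
h/2f = 0.01651; arctan(0.01651) ≈ 0.9460°, so α ≈ 1.8919°.

1.89°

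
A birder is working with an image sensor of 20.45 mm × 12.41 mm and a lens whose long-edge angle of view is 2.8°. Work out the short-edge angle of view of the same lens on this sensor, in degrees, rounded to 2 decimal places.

1.70°

From the long-edge AOV: f = 20.45 / (2·tan(1.4°)) = 20.45 / 0.04888 ≈ 418.3805 mm.
Short-edge AOV = 2·arctan(12.41 / (2 × 418.3805)) = 2·arctan(0.01483) ≈ 1.6994°.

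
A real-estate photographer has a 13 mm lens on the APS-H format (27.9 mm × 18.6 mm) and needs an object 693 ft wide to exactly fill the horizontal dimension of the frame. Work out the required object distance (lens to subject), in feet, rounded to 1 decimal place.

W: 693 ft × 304.8 mm/ft = 211226.39 mm.
Magnification m = w/W = dᵢ/dₒ; combined with 1/f = 1/dₒ + 1/dᵢ this gives dₒ = f·(1 + W/w).
dₒ = 13 mm × (1 + 211226/27.9) = 13 × 7571.8385 ≈ 98433.900 mm = 98433.900/304.8 ft = 322.946 ft.

322.9 ft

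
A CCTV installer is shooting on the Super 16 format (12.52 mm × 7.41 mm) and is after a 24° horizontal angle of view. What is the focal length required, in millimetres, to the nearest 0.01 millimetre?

From α = 2·arctan(w/2f) we get f = w / (2·tan(α/2)).
With w = 12.52 mm and α/2 = 12°, tan(α/2) ≈ 0.21256, so f ≈ 12.52 / 0.42511 ≈ 29.4510 mm.

29.45 mm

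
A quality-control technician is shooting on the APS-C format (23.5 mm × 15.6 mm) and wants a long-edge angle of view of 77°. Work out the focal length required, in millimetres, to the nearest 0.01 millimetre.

From α = 2·arctan(w/2f) we get f = w / (2·tan(α/2)).
With w = 23.5 mm and α/2 = 38.5°, tan(α/2) ≈ 0.79544, so f ≈ 23.5 / 1.59087 ≈ 14.7718 mm.

14.77 mm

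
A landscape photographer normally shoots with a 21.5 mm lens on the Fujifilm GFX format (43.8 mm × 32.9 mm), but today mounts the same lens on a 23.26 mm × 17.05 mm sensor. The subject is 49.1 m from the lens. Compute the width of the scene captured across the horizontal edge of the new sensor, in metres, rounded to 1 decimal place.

The focal length stays 21.5 mm; the relevant sensor dimension is now w = 23.26 mm. Object distance dₒ = 49.1 m = 49100 mm.
Thin-lens field width W = w·(dₒ − f)/f = 23.26 × (49100 − 21.5)/21.5 ≈ 53096.089 mm = 53.0961 m.

53.1 m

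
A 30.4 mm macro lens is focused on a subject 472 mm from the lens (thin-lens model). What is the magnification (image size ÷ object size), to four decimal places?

Thin lens: 1/f = 1/dₒ + 1/dᵢ → 1/dᵢ = 1/30.4 − 1/472 = 0.0307761 mm⁻¹, so dᵢ ≈ 32.4928 mm.
Magnification m = dᵢ/dₒ = 32.4928/472 ≈ 0.06884.

0.0688×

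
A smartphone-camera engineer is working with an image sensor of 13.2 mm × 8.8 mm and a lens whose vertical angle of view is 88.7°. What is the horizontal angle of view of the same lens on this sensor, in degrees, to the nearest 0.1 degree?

111.4°

From the vertical AOV: f = 8.8 / (2·tan(44.35°)) = 8.8 / 1.95513 ≈ 4.5010 mm.
Horizontal AOV = 2·arctan(13.2 / (2 × 4.5010)) = 2·arctan(1.46635) ≈ 111.4146°.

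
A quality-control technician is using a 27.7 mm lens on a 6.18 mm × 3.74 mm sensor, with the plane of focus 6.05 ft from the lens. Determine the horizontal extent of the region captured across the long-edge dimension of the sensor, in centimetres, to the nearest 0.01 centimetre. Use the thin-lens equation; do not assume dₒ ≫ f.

dₒ: 6.05 ft × 304.8 mm/ft = 1844.04 mm.
Similar triangles through the lens centre give W/dₒ = w/dᵢ; with 1/f = 1/dₒ + 1/dᵢ this gives W = w·(dₒ − f)/f.
W = 6.18 mm × (1844.04 − 27.7) / 27.7 = 6.18 × 65.5718 ≈ 405.234 mm = 40.5234 cm.

40.52 cm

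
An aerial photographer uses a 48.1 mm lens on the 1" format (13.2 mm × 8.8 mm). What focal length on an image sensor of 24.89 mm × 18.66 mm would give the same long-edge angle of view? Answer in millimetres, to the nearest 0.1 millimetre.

90.7 mm

Equal angle of view means equal width/f ratio, so f₂ = f₁ · (width₂/width₁) = 48.1 × 24.89/13.2.
f₂ = 48.1 × 1.88561 ≈ 90.698 mm.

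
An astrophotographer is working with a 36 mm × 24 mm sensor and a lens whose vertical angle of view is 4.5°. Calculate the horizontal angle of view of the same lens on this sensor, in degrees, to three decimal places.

6.746°

From the vertical AOV: f = 24 / (2·tan(2.25°)) = 24 / 0.07858 ≈ 305.4204 mm.
Horizontal AOV = 2·arctan(36 / (2 × 305.4204)) = 2·arctan(0.05894) ≈ 6.7457°.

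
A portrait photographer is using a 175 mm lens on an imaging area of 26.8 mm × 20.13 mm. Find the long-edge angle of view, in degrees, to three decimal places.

8.757°

Angle of view α = 2·arctan(w/2f) with w = 26.8 mm and f = 175 mm.
w/2f = 0.07657; arctan(0.07657) ≈ 4.3787°, so α ≈ 8.7574°.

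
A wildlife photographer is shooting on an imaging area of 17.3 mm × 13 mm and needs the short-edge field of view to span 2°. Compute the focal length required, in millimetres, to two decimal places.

From α = 2·arctan(h/2f) we get f = h / (2·tan(α/2)).
With h = 13 mm and α/2 = 1°, tan(α/2) ≈ 0.01746, so f ≈ 13 / 0.03491 ≈ 372.3848 mm.

372.38 mm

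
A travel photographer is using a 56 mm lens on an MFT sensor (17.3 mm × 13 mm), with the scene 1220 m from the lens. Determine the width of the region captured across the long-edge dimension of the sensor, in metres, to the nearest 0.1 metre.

dₒ: 1220 m = 1.22e+06 mm.
Similar triangles through the lens centre give W/dₒ = w/dᵢ; with 1/f = 1/dₒ + 1/dᵢ this gives W = w·(dₒ − f)/f.
W = 17.3 mm × (1.22e+06 − 56) / 56 = 17.3 × 21784.7143 ≈ 376875.557 mm = 376.876 m.

376.9 m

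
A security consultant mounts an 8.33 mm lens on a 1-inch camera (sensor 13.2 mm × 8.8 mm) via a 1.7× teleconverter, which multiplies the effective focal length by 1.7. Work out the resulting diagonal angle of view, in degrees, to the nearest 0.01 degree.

Effective focal length f = 8.33 × 1.7 = 14.161 mm.
Sensor diagonal = √(13.2² + 8.8²) = √251.6800 ≈ 15.8644 mm.
α = 2·arctan(15.864 / (2 × 14.161)) = 2·arctan(0.56014) ≈ 58.5103°.

58.51°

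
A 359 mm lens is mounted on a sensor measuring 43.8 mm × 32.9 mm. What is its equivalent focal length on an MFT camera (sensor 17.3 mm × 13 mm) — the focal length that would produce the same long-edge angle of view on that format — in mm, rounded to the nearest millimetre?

Equal angle of view means equal width/f ratio, so f₂ = f₁ · (width₂/width₁) = 359 × 17.3/43.8.
f₂ = 359 × 0.39498 ≈ 141.797 mm.

142 mm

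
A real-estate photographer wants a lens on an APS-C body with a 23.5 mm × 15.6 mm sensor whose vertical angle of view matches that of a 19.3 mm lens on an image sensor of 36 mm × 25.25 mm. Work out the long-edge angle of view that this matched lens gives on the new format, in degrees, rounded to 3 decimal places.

89.158°

Equal vertical AOV ⇒ f₂ = f₁ · 15.6/25.25 = 19.3 × 0.61782 ≈ 11.9240 mm.
Long-edge AOV on the new format = 2·arctan(23.5 / (2 × 11.9240)) = 2·arctan(0.98541) ≈ 89.1580°.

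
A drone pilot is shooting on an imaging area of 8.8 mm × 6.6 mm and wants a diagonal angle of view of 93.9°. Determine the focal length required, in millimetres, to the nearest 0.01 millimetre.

Sensor diagonal = √(8.8² + 6.6²) = √121.0000 ≈ 11.0000 mm.
From α = 2·arctan(d/2f) we get f = d / (2·tan(α/2)).
With d = 11.0000 mm and α/2 = 46.95°, tan(α/2) ≈ 1.07049, so f ≈ 11.0000 / 2.14099 ≈ 5.1378 mm.

5.14 mm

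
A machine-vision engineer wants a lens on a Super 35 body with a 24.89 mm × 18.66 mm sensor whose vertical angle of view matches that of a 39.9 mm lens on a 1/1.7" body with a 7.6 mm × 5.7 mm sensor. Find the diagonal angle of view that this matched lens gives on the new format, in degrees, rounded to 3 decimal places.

13.581°

Equal vertical AOV ⇒ f₂ = f₁ · 18.66/5.7 = 39.9 × 3.27368 ≈ 130.6200 mm.
Sensor diagonal = √(24.89² + 18.66²) = √967.7077 ≈ 31.1080 mm.
Diagonal AOV on the new format = 2·arctan(31.1080 / (2 × 130.6200)) = 2·arctan(0.11908) ≈ 13.5814°.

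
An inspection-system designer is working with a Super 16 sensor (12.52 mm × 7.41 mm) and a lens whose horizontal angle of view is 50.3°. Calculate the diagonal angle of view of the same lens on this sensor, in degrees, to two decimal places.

57.23°

From the horizontal AOV: f = 12.52 / (2·tan(25.15°)) = 12.52 / 0.93900 ≈ 13.3334 mm.
Sensor diagonal = √(12.52² + 7.41²) = √211.6585 ≈ 14.5485 mm.
Diagonal AOV = 2·arctan(14.5485 / (2 × 13.3334)) = 2·arctan(0.54557) ≈ 57.2308°.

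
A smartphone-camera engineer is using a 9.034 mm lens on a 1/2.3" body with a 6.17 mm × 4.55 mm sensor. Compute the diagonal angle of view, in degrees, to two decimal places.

45.98°

Sensor diagonal = √(6.17² + 4.55²) = √58.7714 ≈ 7.6663 mm.
Angle of view α = 2·arctan(d/2f) with d = 7.6663 mm and f = 9.034 mm.
d/2f = 0.42430; arctan(0.42430) ≈ 22.9915°, so α ≈ 45.9830°.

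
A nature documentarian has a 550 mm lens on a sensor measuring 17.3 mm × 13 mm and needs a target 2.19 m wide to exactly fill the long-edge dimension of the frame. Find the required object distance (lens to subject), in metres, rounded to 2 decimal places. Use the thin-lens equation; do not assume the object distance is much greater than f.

W: 2.19 m = 2190 mm.
Magnification m = w/W = dᵢ/dₒ; combined with 1/f = 1/dₒ + 1/dᵢ this gives dₒ = f·(1 + W/w).
dₒ = 550 mm × (1 + 2190/17.3) = 550 × 127.5896 ≈ 70174.277 mm = 70.1743 m.

70.17 m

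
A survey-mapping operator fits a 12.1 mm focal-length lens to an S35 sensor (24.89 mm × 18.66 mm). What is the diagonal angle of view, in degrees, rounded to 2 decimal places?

104.24°

Sensor diagonal = √(24.89² + 18.66²) = √967.7077 ≈ 31.1080 mm.
Angle of view α = 2·arctan(d/2f) with d = 31.1080 mm and f = 12.1 mm.
d/2f = 1.28545; arctan(1.28545) ≈ 52.1194°, so α ≈ 104.2388°.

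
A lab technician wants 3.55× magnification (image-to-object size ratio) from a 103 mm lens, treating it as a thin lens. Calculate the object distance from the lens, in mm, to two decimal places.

With m = dᵢ/dₒ and 1/f = 1/dₒ + 1/dᵢ, substituting dᵢ = m·dₒ gives 1/f = (1 + 1/m)/dₒ, hence dₒ = f·(1 + 1/m).
dₒ = 103 × (1 + 1/3.55) = 103 × 1.28169 ≈ 132.014 mm.

132.01 mm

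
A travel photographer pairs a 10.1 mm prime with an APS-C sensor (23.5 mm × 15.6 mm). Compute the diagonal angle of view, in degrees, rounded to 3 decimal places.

108.784°

Sensor diagonal = √(23.5² + 15.6²) = √795.6100 ≈ 28.2066 mm.
Angle of view α = 2·arctan(d/2f) with d = 28.2066 mm and f = 10.1 mm.
d/2f = 1.39636; arctan(1.39636) ≈ 54.3918°, so α ≈ 108.7837°.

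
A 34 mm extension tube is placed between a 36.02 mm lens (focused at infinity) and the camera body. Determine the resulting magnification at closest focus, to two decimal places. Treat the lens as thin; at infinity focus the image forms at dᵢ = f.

The tube moves the image plane from f to f + e, so dᵢ = 36.02 + 34 = 70.02 mm. Focus is achieved when 1/f = 1/dₒ + 1/dᵢ, giving dₒ = 1/(1/f − 1/(f+e)).
Magnification m = dᵢ/dₒ = (f+e)·(1/f − 1/(f+e)) = e/f = 34/36.02 ≈ 0.9439.

0.94×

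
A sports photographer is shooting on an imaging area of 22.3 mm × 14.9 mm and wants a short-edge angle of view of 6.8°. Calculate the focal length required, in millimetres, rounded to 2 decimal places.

From α = 2·arctan(h/2f) we get f = h / (2·tan(α/2)).
With h = 14.9 mm and α/2 = 3.4°, tan(α/2) ≈ 0.05941, so f ≈ 14.9 / 0.11882 ≈ 125.3978 mm.

125.40 mm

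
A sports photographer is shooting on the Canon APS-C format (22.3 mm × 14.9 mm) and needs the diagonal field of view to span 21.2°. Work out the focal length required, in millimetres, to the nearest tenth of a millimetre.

71.7 mm

Sensor diagonal = √(22.3² + 14.9²) = √719.3000 ≈ 26.8198 mm.
From α = 2·arctan(d/2f) we get f = d / (2·tan(α/2)).
With d = 26.8198 mm and α/2 = 10.6°, tan(α/2) ≈ 0.18714, so f ≈ 26.8198 / 0.37429 ≈ 71.6551 mm.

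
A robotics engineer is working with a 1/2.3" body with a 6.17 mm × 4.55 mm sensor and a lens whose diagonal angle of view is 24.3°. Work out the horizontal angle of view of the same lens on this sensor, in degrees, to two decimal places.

Sensor diagonal = √(6.17² + 4.55²) = √58.7714 ≈ 7.6663 mm.
From the diagonal AOV: f = 7.6663 / (2·tan(12.15°)) = 7.6663 / 0.43059 ≈ 17.8041 mm.
Horizontal AOV = 2·arctan(6.17 / (2 × 17.8041)) = 2·arctan(0.17327) ≈ 19.6606°.

19.66°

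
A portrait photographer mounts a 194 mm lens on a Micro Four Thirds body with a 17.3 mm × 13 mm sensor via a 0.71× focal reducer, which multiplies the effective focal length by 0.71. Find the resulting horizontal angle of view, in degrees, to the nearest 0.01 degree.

Effective focal length f = 194 × 0.71 = 137.74 mm.
α = 2·arctan(17.3 / (2 × 137.74)) = 2·arctan(0.06280) ≈ 7.1869°.

7.19°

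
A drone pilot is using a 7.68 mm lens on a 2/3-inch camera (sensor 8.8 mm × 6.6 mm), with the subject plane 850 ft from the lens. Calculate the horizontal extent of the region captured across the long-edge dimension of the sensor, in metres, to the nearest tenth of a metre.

dₒ: 850 ft × 304.8 mm/ft = 259079.99 mm.
Similar triangles through the lens centre give W/dₒ = w/dᵢ; with 1/f = 1/dₒ + 1/dᵢ this gives W = w·(dₒ − f)/f.
W = 8.8 mm × (259080 − 7.68) / 7.68 = 8.8 × 33733.3739 ≈ 296853.691 mm = 296.854 m.

296.9 m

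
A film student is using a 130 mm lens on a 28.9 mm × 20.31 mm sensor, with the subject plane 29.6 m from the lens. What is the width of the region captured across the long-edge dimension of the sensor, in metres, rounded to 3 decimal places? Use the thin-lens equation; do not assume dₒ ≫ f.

dₒ: 29.6 m = 29600 mm.
Similar triangles through the lens centre give W/dₒ = w/dᵢ; with 1/f = 1/dₒ + 1/dᵢ this gives W = w·(dₒ − f)/f.
W = 28.9 mm × (29600 − 130) / 130 = 28.9 × 226.6923 ≈ 6551.408 mm = 6.55141 m.

6.551 m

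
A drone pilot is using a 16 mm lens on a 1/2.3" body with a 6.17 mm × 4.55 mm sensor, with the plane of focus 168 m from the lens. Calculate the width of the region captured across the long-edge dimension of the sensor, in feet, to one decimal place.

dₒ: 168 m = 168000 mm.
Similar triangles through the lens centre give W/dₒ = w/dᵢ; with 1/f = 1/dₒ + 1/dᵢ this gives W = w·(dₒ − f)/f.
W = 6.17 mm × (168000 − 16) / 16 = 6.17 × 10499.0000 ≈ 64778.830 mm = 64778.830/304.8 ft = 212.529 ft.

212.5 ft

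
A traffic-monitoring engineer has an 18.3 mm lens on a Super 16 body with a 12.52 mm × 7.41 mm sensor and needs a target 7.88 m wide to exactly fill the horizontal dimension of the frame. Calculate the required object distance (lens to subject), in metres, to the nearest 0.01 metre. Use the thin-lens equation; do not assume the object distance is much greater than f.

W: 7.88 m = 7880 mm.
Magnification m = w/W = dᵢ/dₒ; combined with 1/f = 1/dₒ + 1/dᵢ this gives dₒ = f·(1 + W/w).
dₒ = 18.3 mm × (1 + 7880/12.52) = 18.3 × 630.3930 ≈ 11536.191 mm = 11.5362 m.

11.54 m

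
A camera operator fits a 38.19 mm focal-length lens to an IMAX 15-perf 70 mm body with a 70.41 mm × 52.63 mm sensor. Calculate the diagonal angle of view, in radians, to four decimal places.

1.7109 rad

Sensor diagonal = √(70.41² + 52.63²) = √7727.4850 ≈ 87.9061 mm.
Angle of view α = 2·arctan(d/2f) with d = 87.9061 mm and f = 38.19 mm.
d/2f = 1.15090; arctan(1.15090) ≈ 0.8554 rad, so α ≈ 1.7109 rad.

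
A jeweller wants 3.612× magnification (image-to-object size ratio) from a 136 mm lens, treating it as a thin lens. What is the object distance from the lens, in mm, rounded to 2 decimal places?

173.65 mm

With m = dᵢ/dₒ and 1/f = 1/dₒ + 1/dᵢ, substituting dᵢ = m·dₒ gives 1/f = (1 + 1/m)/dₒ, hence dₒ = f·(1 + 1/m).
dₒ = 136 × (1 + 1/3.612) = 136 × 1.27685 ≈ 173.652 mm.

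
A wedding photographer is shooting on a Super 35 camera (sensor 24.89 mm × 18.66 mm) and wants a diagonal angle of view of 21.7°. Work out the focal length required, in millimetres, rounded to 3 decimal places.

81.152 mm

Sensor diagonal = √(24.89² + 18.66²) = √967.7077 ≈ 31.1080 mm.
From α = 2·arctan(d/2f) we get f = d / (2·tan(α/2)).
With d = 31.1080 mm and α/2 = 10.85°, tan(α/2) ≈ 0.19166, so f ≈ 31.1080 / 0.38333 ≈ 81.1521 mm.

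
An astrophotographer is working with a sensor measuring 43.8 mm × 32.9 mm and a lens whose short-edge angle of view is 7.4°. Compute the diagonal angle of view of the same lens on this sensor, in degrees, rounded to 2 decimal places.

From the short-edge AOV: f = 32.9 / (2·tan(3.7°)) = 32.9 / 0.12933 ≈ 254.3797 mm.
Sensor diagonal = √(43.8² + 32.9²) = √3000.8500 ≈ 54.7800 mm.
Diagonal AOV = 2·arctan(54.7800 / (2 × 254.3797)) = 2·arctan(0.10767) ≈ 12.2911°.

12.29°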